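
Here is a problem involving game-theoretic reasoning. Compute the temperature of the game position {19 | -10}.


The game is {19 | -10}, a switch {a | b} with numbers a > b.
Cooling {a | b} by t gives {a - t | b + t}, which stops being hot when a - t = b + t, i.e. at t = (a - b)/2. So the temperature of a switch is (a - b)/2.
Temperature = (Left option - Right option) / 2
= (19 - (-10)) / 2
= 29 / 2
= 29/2

29/2


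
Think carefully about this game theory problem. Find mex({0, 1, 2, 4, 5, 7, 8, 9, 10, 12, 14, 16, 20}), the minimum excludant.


Set = {0, 1, 2, 4, 5, 7, 8, 9, 10, 12, 14, 16, 20}
0 is in the set.
1 is in the set.
2 is in the set.
3 is NOT in the set. This is the mex.
mex = 3

3


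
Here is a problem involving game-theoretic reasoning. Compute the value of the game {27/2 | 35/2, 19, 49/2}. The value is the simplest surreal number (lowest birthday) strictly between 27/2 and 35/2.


Left options: {27/2}, max = 27/2
Right options: {35/2, 19, 49/2}, min = 35/2
All options are numbers and max(Left) < min(Right), so by the simplicity theorem the value is the simplest (earliest-born) number strictly between 27/2 and 35/2.
Integers 14 through 17 all lie strictly between 27/2 and 35/2.
Among integers, the simplest (lowest birthday = smallest |n|; 0 is born on day 0, +-n on day n) is 14.
No non-integer in the interval can be simpler: if x is a non-integer in the interval, then floor(x) or ceil(x) also lies in the interval (the interval contains an integer), and both are proper prefixes of x's sign expansion, i.e. born earlier. So the game value is 14.
Game value = 14

14


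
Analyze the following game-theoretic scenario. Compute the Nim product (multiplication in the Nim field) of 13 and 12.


Nim multiplication is bilinear over XOR: (u XOR v) * w = (u*w) XOR (v*w).
So we split each operand into its bit components and XOR the pairwise Nim products.
13 = 1 + 4 + 8 (as XOR of powers of 2).
12 = 4 + 8 (as XOR of powers of 2).
Using the standard Nim-product table on single bits:
  2*2 = 3,   2*4 = 8,   2*8 = 12,
  4*4 = 6,   4*8 = 11,  8*8 = 13,
and  1*x = x (identity), k*l = l*k (commutative).
Pairwise Nim products:
  1 * 4 = 4
  1 * 8 = 8
  4 * 4 = 6
  4 * 8 = 11
  8 * 4 = 11
  8 * 8 = 13
XOR them: 4 XOR 8 XOR 6 XOR 11 XOR 11 XOR 13 = 7.
Result: 13 * 12 = 7 (in Nim).

7


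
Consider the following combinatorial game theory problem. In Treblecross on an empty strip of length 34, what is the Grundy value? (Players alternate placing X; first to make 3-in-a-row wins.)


Treblecross: place X on empty cells; 3-in-a-row wins.
Playing within two cells of an existing X lets the opponent win at once, so sensible play treats the cells i-2..i+2 around each X as dead. The player left with no safe cell loses, so this is a normal-play take-away game on strips of safe cells.
Placing X at cell i (0-indexed) of a strip of k safe cells leaves independent strips of sizes max(0, i-2) and max(0, k-i-3). Hence G(k) = mex{ G(max(0,i-2)) XOR G(max(0,k-i-3)) : 0 <= i < k }, with G(0) = 0.
G(1): splits (0,0):0^0=0 -> mex({0}) = 1
G(2): splits (0,0):0^0=0 -> mex({0}) = 1
G(3): splits (0,0):0^0=0 -> mex({0}) = 1
G(4): splits (0,1):0^1=1 (0,0):0^0=0 -> mex({0, 1}) = 2
G(5): splits (0,2):0^1=1 (0,1):0^1=1 (0,0):0^0=0 -> mex({0, 1}) = 2
G(6) = mex({1}) = 0
G(7) = mex({0, 1, 2}) = 3
G(8) = mex({0, 1, 2}) = 3
G(9) = mex({0, 2}) = 1
G(10) = mex({0, 2, 3}) = 1
G(11) = mex({0, 3}) = 1
G(12) = mex({1, 3}) = 0
G(13) = mex({0, 1, 2, 3}) = 4
G(14) = mex({0, 1, 2}) = 3
G(15) = mex({0, 1, 2}) = 3
G(16) = mex({0, 1, 2, 4}) = 3
G(17) = mex({0, 1, 3, 4}) = 2
G(18) = mex({0, 1, 3, 4}) = 2
G(19) = mex({0, 1, 3, 5}) = 2
G(20) = mex({0, 1, 2, 3, 5}) = 4
G(21) = mex({0, 1, 2, 3, 5}) = 4
G(22) = mex({1, 2, 6}) = 0
G(23) = mex({0, 1, 2, 3, 4, 6}) = 5
G(24) = mex({0, 1, 2, 3, 4}) = 5
G(25) = mex({0, 1, 3, 4, 7}) = 2
G(26) = mex({0, 1, 3, 4, 5, 7}) = 2
G(27) = mex({0, 1, 3, 5}) = 2
G(28) = mex({0, 1, 2, 5}) = 3
G(29) = mex({0, 1, 2, 4, 5, 6}) = 3
G(30) = mex({1, 2, 4, 6}) = 0
G(31) = mex({0, 1, 2, 3, 4, 6}) = 5
G(32) = mex({1, 2, 3, 4, 7}) = 0
G(33) = mex({0, 3, 7}) = 1
G(34) = mex({0, 2, 3, 5, 7}) = 1
Therefore G(34) = 1.

1


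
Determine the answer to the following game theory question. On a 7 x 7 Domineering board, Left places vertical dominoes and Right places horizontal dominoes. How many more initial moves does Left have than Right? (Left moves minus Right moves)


Board is 7 x 7 (rows x cols).
Left (vertical) placements: (rows-1) * cols = 6 * 7 = 42
Right (horizontal) placements: rows * (cols-1) = 7 * 6 = 42
Advantage = Left - Right = 42 - 42 = 0

0


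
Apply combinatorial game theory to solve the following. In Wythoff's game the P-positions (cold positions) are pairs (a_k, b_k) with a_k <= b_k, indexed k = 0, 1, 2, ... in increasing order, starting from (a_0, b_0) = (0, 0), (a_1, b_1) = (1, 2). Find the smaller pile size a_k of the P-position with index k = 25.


By Wythoff's theorem, a_k = floor(k * phi) and b_k = floor(k * phi^2) = a_k + k, where phi = (1 + sqrt(5))/2 is the golden ratio.
phi = (1 + sqrt(5))/2 = 1.618034
k = 25
k * phi = 25 * 1.618034 = 40.450850
a_25 = floor(k * phi) = 40

40


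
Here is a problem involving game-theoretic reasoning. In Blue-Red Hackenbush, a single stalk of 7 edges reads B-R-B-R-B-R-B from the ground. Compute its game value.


Edges (from ground): B-R-B-R-B-R-B
By Berlekamp's sign-expansion rule, a Blue-Red Hackenbush stalk has the value of the surreal number whose sign sequence is the edge sequence with B -> + and R -> -.
Sign sequence: +-+-+-+
Trace the sign expansion in the surreal number tree, starting from 0:
Edge 1: B (sign +) -> bounds (0, +inf), value = 1
Edge 2: R (sign -) -> bounds (0, 1), value = 1/2
Edge 3: B (sign +) -> bounds (1/2, 1), value = 3/4
Edge 4: R (sign -) -> bounds (1/2, 3/4), value = 5/8
Edge 5: B (sign +) -> bounds (5/8, 3/4), value = 11/16
Edge 6: R (sign -) -> bounds (5/8, 11/16), value = 21/32
Edge 7: B (sign +) -> bounds (21/32, 11/16), value = 43/64
Game value = 43/64

43/64


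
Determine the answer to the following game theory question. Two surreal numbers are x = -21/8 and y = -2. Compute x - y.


x = -21/8, y = -2
Converting to common denominator: 8
x = -21/8, y = -16/8
x - y = -21/8 - -2 = -5/8

-5/8


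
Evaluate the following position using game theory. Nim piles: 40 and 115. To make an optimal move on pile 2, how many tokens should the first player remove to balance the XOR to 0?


Piles: 40 and 115
Current XOR: 40 XOR 115 = 91 (non-zero, so this is an N-position).
To make the XOR zero, we need to find a move that balances the piles.
For pile 2 (size 115): target = 115 XOR 91 = 40
We reduce pile 2 from 115 to 40.
Tokens removed: 115 - 40 = 75
Verification: 40 XOR 40 = 0

75


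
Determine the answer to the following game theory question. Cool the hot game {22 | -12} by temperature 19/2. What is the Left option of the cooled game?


Original game: {22 | -12} (a switch {a | b} with a > b).
Cooling by t (for t below the temperature (a - b)/2 = 17) taxes each move by t: {a | b} cooled by t is {a - t | b + t}.
Cooling amount: t = 19/2
Cooled Left option: 22 - 19/2 = 25/2
Cooled Right option: -12 + 19/2 = -5/2
Cooled game: {25/2 | -5/2}
Left option = 25/2

25/2


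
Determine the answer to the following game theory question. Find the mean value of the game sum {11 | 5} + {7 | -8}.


G1 = {11 | 5}, G2 = {7 | -8}
Each is a switch {a | b} with numbers a > b; its mean value is (a + b)/2, and mean value is additive over game sums: m(G1 + G2) = m(G1) + m(G2).
Mean of G1 = (11 + (5))/2 = 16/2 = 8
Mean of G2 = (7 + (-8))/2 = -1/2 = -1/2
Mean of G1 + G2 = 8 + -1/2 = 15/2

15/2


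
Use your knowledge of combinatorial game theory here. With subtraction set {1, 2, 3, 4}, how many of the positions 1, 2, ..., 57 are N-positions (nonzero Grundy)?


Subtraction set S = {1, 2, 3, 4}, so G(n) = n mod 5.
G(n) = 0 when n is a multiple of 5.
Multiples of 5 in [1, 57]: 11
N-positions (nonzero Grundy) = 57 - 11 = 46

46


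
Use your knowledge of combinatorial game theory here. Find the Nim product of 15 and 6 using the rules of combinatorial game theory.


Nim multiplication is bilinear over XOR: (u XOR v) * w = (u*w) XOR (v*w).
So we split each operand into its bit components and XOR the pairwise Nim products.
15 = 1 + 2 + 4 + 8 (as XOR of powers of 2).
6 = 2 + 4 (as XOR of powers of 2).
Using the standard Nim-product table on single bits:
  2*2 = 3,   2*4 = 8,   2*8 = 12,
  4*4 = 6,   4*8 = 11,  8*8 = 13,
and  1*x = x (identity), k*l = l*k (commutative).
Pairwise Nim products:
  1 * 2 = 2
  1 * 4 = 4
  2 * 2 = 3
  2 * 4 = 8
  4 * 2 = 8
  4 * 4 = 6
  8 * 2 = 12
  8 * 4 = 11
XOR them: 2 XOR 4 XOR 3 XOR 8 XOR 8 XOR 6 XOR 12 XOR 11 = 4.
Result: 15 * 6 = 4 (in Nim).

4


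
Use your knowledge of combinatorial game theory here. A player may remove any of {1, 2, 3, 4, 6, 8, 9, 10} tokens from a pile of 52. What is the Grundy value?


The subtraction set is S = {1, 2, 3, 4, 6, 8, 9, 10}.
G(k) = mex{ G(k - s) : s in S, s <= k }. We compute iteratively: G(0) = 0.
G(1) = mex({0}) = 1
G(2) = mex({0, 1}) = 2
G(3) = mex({0, 1, 2}) = 3
G(4) = mex({0, 1, 2, 3}) = 4
G(5) = mex({1, 2, 3, 4}) = 0
G(6) = mex({0, 2, 3, 4}) = 1
G(7) = mex({0, 1, 3, 4}) = 2
G(8) = mex({0, 1, 2, 4}) = 3
G(9) = mex({0, 1, 2, 3}) = 4
G(10) = mex({0, 1, 2, 3, 4}) = 5
G(11) = mex({0, 1, 2, 3, 4, 5}) = 6
G(12) = mex({1, 2, 3, 4, 5, 6}) = 0
G(13) = mex({0, 2, 3, 4, 5, 6}) = 1
G(14) = mex({0, 1, 3, 4, 5, 6}) = 2
G(15) = mex({0, 1, 2, 4, 6}) = 3
G(16) = mex({0, 1, 2, 3, 5}) = 4
G(17) = mex({1, 2, 3, 4, 6}) = 0
G(18) = mex({0, 2, 3, 4, 5}) = 1
G(19) = mex({0, 1, 3, 4, 5, 6}) = 2
G(20) = mex({0, 1, 2, 4, 5, 6}) = 3
G(21) = mex({0, 1, 2, 3, 6}) = 4
Observe that G(12)..G(21) = 0, 1, 2, 3, 4, 0, 1, 2, 3, 4 repeats G(0)..G(9) = 0, 1, 2, 3, 4, 0, 1, 2, 3, 4.
For k >= max(S) = 10, G(k) is determined by the previous 10 values G(k-10)..G(k-1); a window of 10 consecutive values has recurred shifted by 12, so by induction G(k + 12) = G(k) for all k >= 0: the sequence is periodic from the start with period 12.
One period: G(0..11) = 0, 1, 2, 3, 4, 0, 1, 2, 3, 4, 5, 6.
52 mod 12 = 4, so G(52) = G(4) = 4.

4


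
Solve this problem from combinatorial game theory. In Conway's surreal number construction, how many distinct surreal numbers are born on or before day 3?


Day 0: {|} = 0 is born. Count = 1.
Day n: the number of surreal numbers born by day n is 2^(n+1) - 1.
By day 0: 2^1 - 1 = 1
By day 1: 2^2 - 1 = 3
By day 2: 2^3 - 1 = 7
By day 3: 2^4 - 1 = 15
By day 3: 15 surreal numbers.

15


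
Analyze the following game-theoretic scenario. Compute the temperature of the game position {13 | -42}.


The game is {13 | -42}, a switch {a | b} with numbers a > b.
Cooling {a | b} by t gives {a - t | b + t}, which stops being hot when a - t = b + t, i.e. at t = (a - b)/2. So the temperature of a switch is (a - b)/2.
Temperature = (Left option - Right option) / 2
= (13 - (-42)) / 2
= 55 / 2
= 55/2

55/2


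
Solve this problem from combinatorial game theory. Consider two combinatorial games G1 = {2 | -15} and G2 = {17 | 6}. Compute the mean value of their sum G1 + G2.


G1 = {2 | -15}, G2 = {17 | 6}
Each is a switch {a | b} with numbers a > b; its mean value is (a + b)/2, and mean value is additive over game sums: m(G1 + G2) = m(G1) + m(G2).
Mean of G1 = (2 + (-15))/2 = -13/2 = -13/2
Mean of G2 = (17 + (6))/2 = 23/2 = 23/2
Mean of G1 + G2 = -13/2 + 23/2 = 5

5


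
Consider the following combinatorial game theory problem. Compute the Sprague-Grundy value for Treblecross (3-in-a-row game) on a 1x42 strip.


Treblecross: place X on empty cells; 3-in-a-row wins.
Playing within two cells of an existing X lets the opponent win at once, so sensible play treats the cells i-2..i+2 around each X as dead. The player left with no safe cell loses, so this is a normal-play take-away game on strips of safe cells.
Placing X at cell i (0-indexed) of a strip of k safe cells leaves independent strips of sizes max(0, i-2) and max(0, k-i-3). Hence G(k) = mex{ G(max(0,i-2)) XOR G(max(0,k-i-3)) : 0 <= i < k }, with G(0) = 0.
G(1): splits (0,0):0^0=0 -> mex({0}) = 1
G(2): splits (0,0):0^0=0 -> mex({0}) = 1
G(3): splits (0,0):0^0=0 -> mex({0}) = 1
G(4): splits (0,1):0^1=1 (0,0):0^0=0 -> mex({0, 1}) = 2
G(5): splits (0,2):0^1=1 (0,1):0^1=1 (0,0):0^0=0 -> mex({0, 1}) = 2
G(6) = mex({1}) = 0
G(7) = mex({0, 1, 2}) = 3
G(8) = mex({0, 1, 2}) = 3
G(9) = mex({0, 2}) = 1
G(10) = mex({0, 2, 3}) = 1
G(11) = mex({0, 3}) = 1
G(12) = mex({1, 3}) = 0
G(13) = mex({0, 1, 2, 3}) = 4
G(14) = mex({0, 1, 2}) = 3
G(15) = mex({0, 1, 2}) = 3
G(16) = mex({0, 1, 2, 4}) = 3
G(17) = mex({0, 1, 3, 4}) = 2
G(18) = mex({0, 1, 3, 4}) = 2
G(19) = mex({0, 1, 3, 5}) = 2
G(20) = mex({0, 1, 2, 3, 5}) = 4
G(21) = mex({0, 1, 2, 3, 5}) = 4
G(22) = mex({1, 2, 6}) = 0
G(23) = mex({0, 1, 2, 3, 4, 6}) = 5
G(24) = mex({0, 1, 2, 3, 4}) = 5
G(25) = mex({0, 1, 3, 4, 7}) = 2
G(26) = mex({0, 1, 3, 4, 5, 7}) = 2
G(27) = mex({0, 1, 3, 5}) = 2
G(28) = mex({0, 1, 2, 5}) = 3
G(29) = mex({0, 1, 2, 4, 5, 6}) = 3
G(30) = mex({1, 2, 4, 6}) = 0
G(31) = mex({0, 1, 2, 3, 4, 6}) = 5
G(32) = mex({1, 2, 3, 4, 7}) = 0
G(33) = mex({0, 3, 7}) = 1
G(34) = mex({0, 2, 3, 5, 7}) = 1
G(35) = mex({0, 2, 3, 5, 6}) = 1
G(36) = mex({0, 1, 2, 5, 6}) = 3
G(37) = mex({0, 1, 2, 4, 5, 6}) = 3
G(38) = mex({0, 1, 2, 4}) = 3
G(39) = mex({0, 1, 2, 3, 4, 7}) = 5
G(40) = mex({0, 1, 2, 3, 4, 5, 7}) = 6
G(41) = mex({0, 1, 2, 3, 5, 7}) = 4
G(42) = mex({0, 1, 2, 3, 5, 6, 7}) = 4
Therefore G(42) = 4.

4


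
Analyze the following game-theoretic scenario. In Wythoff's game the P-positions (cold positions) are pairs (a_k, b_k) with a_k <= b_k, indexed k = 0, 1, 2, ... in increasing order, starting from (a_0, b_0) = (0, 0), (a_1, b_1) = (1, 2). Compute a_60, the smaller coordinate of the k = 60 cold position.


By Wythoff's theorem, a_k = floor(k * phi) and b_k = floor(k * phi^2) = a_k + k, where phi = (1 + sqrt(5))/2 is the golden ratio.
phi = (1 + sqrt(5))/2 = 1.618034
k = 60
k * phi = 60 * 1.618034 = 97.082039
a_60 = floor(k * phi) = 97

97


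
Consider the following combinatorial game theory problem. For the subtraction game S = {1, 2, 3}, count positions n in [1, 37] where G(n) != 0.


Subtraction set S = {1, 2, 3}, so G(n) = n mod 4.
G(n) = 0 when n is a multiple of 4.
Multiples of 4 in [1, 37]: 9
N-positions (nonzero Grundy) = 37 - 9 = 28

28


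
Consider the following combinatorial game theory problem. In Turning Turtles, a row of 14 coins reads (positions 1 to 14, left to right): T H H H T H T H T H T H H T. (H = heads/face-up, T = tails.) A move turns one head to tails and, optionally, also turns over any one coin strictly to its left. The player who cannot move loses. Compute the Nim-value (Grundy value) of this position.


Coins: T H H H T H T H T H T H H T
Key fact: a single head at position k behaves exactly like a Nim heap of size k (turning it to T and optionally flipping a coin at j < k corresponds to moving the heap from k to j, or to 0), and heads combine as a disjunctive sum (two heads at the same place would cancel, matching j XOR j = 0). So the Nim-value is the XOR of the 1-indexed positions of the heads.
Face-up positions (1-indexed): [2, 3, 4, 6, 8, 10, 12, 13]
XOR 0 with 2: 0 XOR 2 = 2
XOR 2 with 3: 2 XOR 3 = 1
XOR 1 with 4: 1 XOR 4 = 5
XOR 5 with 6: 5 XOR 6 = 3
XOR 3 with 8: 3 XOR 8 = 11
XOR 11 with 10: 11 XOR 10 = 1
XOR 1 with 12: 1 XOR 12 = 13
XOR 13 with 13: 13 XOR 13 = 0
Nim-value = 0

0


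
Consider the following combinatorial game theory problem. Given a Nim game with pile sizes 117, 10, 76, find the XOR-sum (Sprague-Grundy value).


We need the XOR (exclusive or) of all pile sizes.
After XOR-ing pile 1 (size 117): 0 XOR 117 = 117
After XOR-ing pile 2 (size 10): 117 XOR 10 = 127
After XOR-ing pile 3 (size 76): 127 XOR 76 = 51
The Nim-value of this position is 51.

51


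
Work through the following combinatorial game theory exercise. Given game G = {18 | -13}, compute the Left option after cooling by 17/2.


Original game: {18 | -13} (a switch {a | b} with a > b).
Cooling by t (for t below the temperature (a - b)/2 = 31/2) taxes each move by t: {a | b} cooled by t is {a - t | b + t}.
Cooling amount: t = 17/2
Cooled Left option: 18 - 17/2 = 19/2
Cooled Right option: -13 + 17/2 = -9/2
Cooled game: {19/2 | -9/2}
Left option = 19/2

19/2


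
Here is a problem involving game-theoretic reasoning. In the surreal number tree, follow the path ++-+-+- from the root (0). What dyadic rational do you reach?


Sign expansion: ++-+-+-
Rule: track bounds (lo, hi), initially (-inf, +inf). On '+', the current value becomes lo and we move to the simplest number in (value, hi): value + 1 if hi = +inf, otherwise the midpoint (value + hi)/2. On '-', the current value becomes hi and we move to value - 1 if lo = -inf, otherwise the midpoint (lo + value)/2.
Start at 0.
Step 1: sign = +, move right. Bounds: (0, +inf). Value = 1
Step 2: sign = +, move right. Bounds: (1, +inf). Value = 2
Step 3: sign = -, move left. Bounds: (1, 2). Value = 3/2
Step 4: sign = +, move right. Bounds: (3/2, 2). Value = 7/4
Step 5: sign = -, move left. Bounds: (3/2, 7/4). Value = 13/8
Step 6: sign = +, move right. Bounds: (13/8, 7/4). Value = 27/16
Step 7: sign = -, move left. Bounds: (13/8, 27/16). Value = 53/32
The surreal number with sign expansion ++-+-+- is 53/32.

53/32


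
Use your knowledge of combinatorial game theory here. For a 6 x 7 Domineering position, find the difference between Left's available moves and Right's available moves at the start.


Board is 6 x 7 (rows x cols).
Left (vertical) placements: (rows-1) * cols = 5 * 7 = 35
Right (horizontal) placements: rows * (cols-1) = 6 * 6 = 36
Advantage = Left - Right = 35 - 36 = -1

-1


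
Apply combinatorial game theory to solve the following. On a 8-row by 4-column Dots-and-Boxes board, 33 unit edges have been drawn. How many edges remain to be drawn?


Grid: 8 x 4 boxes, i.e. 9 rows and 5 columns of dots.
Horizontal edges: (rows + 1) * cols = 9 * 4 = 36
Vertical edges: rows * (cols + 1) = 8 * 5 = 40
Total edges: 36 + 40 = 76
Edges drawn: 33
Remaining: 76 - 33 = 43

43


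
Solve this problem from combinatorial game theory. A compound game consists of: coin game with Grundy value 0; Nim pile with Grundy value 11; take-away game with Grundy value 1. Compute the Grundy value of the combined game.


By the Sprague-Grundy theorem, the Grundy value of a sum of games is the XOR of individual Grundy values.
coin game: Grundy value = 0. Running XOR: 0 XOR 0 = 0
Nim pile: Grundy value = 11. Running XOR: 0 XOR 11 = 11
take-away game: Grundy value = 1. Running XOR: 11 XOR 1 = 10
The combined Grundy value is 10.

10


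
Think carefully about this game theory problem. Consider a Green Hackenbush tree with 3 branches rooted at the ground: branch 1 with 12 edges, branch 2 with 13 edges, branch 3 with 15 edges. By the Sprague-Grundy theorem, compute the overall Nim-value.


The tree has 3 branches from the ground vertex.
In Green Hackenbush, the Nim-value of a simple path of length k is k.
Branch 1: length 12, Nim-value = 12
Branch 2: length 13, Nim-value = 13
Branch 3: length 15, Nim-value = 15
Total Nim-value = XOR of all branch values:
0 XOR 12 = 12
12 XOR 13 = 1
1 XOR 15 = 14
Nim-value of the tree = 14

14


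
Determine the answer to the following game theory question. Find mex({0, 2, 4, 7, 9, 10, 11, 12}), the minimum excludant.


Set = {0, 2, 4, 7, 9, 10, 11, 12}
0 is in the set.
1 is NOT in the set. This is the mex.
mex = 1

1


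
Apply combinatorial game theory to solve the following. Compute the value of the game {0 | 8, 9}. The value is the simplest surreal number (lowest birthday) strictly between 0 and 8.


Left options: {0}, max = 0
Right options: {8, 9}, min = 8
All options are numbers and max(Left) < min(Right), so by the simplicity theorem the value is the simplest (earliest-born) number strictly between 0 and 8.
Integers 1 through 7 all lie strictly between 0 and 8.
Among integers, the simplest (lowest birthday = smallest |n|; 0 is born on day 0, +-n on day n) is 1.
No non-integer in the interval can be simpler: if x is a non-integer in the interval, then floor(x) or ceil(x) also lies in the interval (the interval contains an integer), and both are proper prefixes of x's sign expansion, i.e. born earlier. So the game value is 1.
Game value = 1

1


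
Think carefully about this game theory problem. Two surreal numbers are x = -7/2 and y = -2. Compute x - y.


x = -7/2, y = -2
Converting to common denominator: 2
x = -7/2, y = -4/2
x - y = -7/2 - -2 = -3/2

-3/2


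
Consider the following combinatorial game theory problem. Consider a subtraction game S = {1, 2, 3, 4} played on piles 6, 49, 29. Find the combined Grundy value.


Subtraction set: {1, 2, 3, 4}
For this subtraction set, G(n) = n mod 5 (period = max + 1 = 5).
Pile 1 (size 6): G(6) = 6 mod 5 = 1
Pile 2 (size 49): G(49) = 49 mod 5 = 4
Pile 3 (size 29): G(29) = 29 mod 5 = 4
Total Grundy value = XOR of all: 1 XOR 4 XOR 4 = 1

1


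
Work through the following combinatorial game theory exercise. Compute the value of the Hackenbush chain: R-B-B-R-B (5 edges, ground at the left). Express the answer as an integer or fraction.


Edges (from ground): R-B-B-R-B
By Berlekamp's sign-expansion rule, a Blue-Red Hackenbush stalk has the value of the surreal number whose sign sequence is the edge sequence with B -> + and R -> -.
Sign sequence: -++-+
Trace the sign expansion in the surreal number tree, starting from 0:
Edge 1: R (sign -) -> bounds (-inf, 0), value = -1
Edge 2: B (sign +) -> bounds (-1, 0), value = -1/2
Edge 3: B (sign +) -> bounds (-1/2, 0), value = -1/4
Edge 4: R (sign -) -> bounds (-1/2, -1/4), value = -3/8
Edge 5: B (sign +) -> bounds (-3/8, -1/4), value = -5/16
Game value = -5/16

-5/16


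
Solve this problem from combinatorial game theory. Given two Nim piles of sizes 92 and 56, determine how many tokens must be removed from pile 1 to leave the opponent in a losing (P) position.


Piles: 92 and 56
Current XOR: 92 XOR 56 = 100 (non-zero, so this is an N-position).
To make the XOR zero, we need to find a move that balances the piles.
For pile 1 (size 92): target = 92 XOR 100 = 56
We reduce pile 1 from 92 to 56.
Tokens removed: 92 - 56 = 36
Verification: 56 XOR 56 = 0

36


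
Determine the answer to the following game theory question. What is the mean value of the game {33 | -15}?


Game = {33 | -15}, a switch {a | b} with numbers a > b.
Its thermograph has left wall a - t and right wall b + t, which meet at t = (a - b)/2, where both equal (a + b)/2. So the mast (mean value) is at (a + b)/2.
Mean = (33 + (-15))/2 = 18/2 = 9

9


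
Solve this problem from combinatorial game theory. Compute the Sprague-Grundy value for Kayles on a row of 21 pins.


Kayles: a move removes 1 or 2 adjacent pins from a contiguous row.
Removing pins from a row of k leaves two independent rows (a, b) with a + b = k - 1 (one pin) or a + b = k - 2 (two pins); an end removal gives a = 0.
By Sprague-Grundy, G(k) = mex{ G(a) XOR G(b) } over all these splits. G(0) = 0.
G(1): splits (0,0):0^0=0 -> mex({0}) = 1
G(2): splits (0,1):0^1=1 (0,0):0^0=0 -> mex({0, 1}) = 2
G(3): splits (0,2):0^2=2 (1,1):1^1=0 (0,1):0^1=1 -> mex({0, 1, 2}) = 3
G(4): splits (0,3):0^3=3 (1,2):1^2=3 (0,2):0^2=2 (1,1):1^1=0 -> mex({0, 2, 3}) = 1
G(5): splits (0,4):0^1=1 (1,3):1^3=2 (2,2):2^2=0 (0,3):0^3=3 (1,2):1^2=3 -> mex({0, 1, 2, 3}) = 4
G(6) = mex({0, 1, 2, 4}) = 3
G(7) = mex({0, 1, 3, 4, 5}) = 2
G(8) = mex({0, 2, 3, 5, 6}) = 1
G(9) = mex({0, 1, 2, 3, 6, 7}) = 4
G(10) = mex({0, 1, 3, 4, 5, 7}) = 2
G(11) = mex({0, 1, 2, 3, 4, 5}) = 6
G(12) = mex({0, 1, 2, 3, 5, 6, 7}) = 4
G(13) = mex({0, 2, 3, 4, 6, 7}) = 1
G(14) = mex({0, 1, 4, 5, 6, 7}) = 2
G(15) = mex({0, 1, 2, 3, 4, 5, 6}) = 7
G(16) = mex({0, 2, 3, 5, 6, 7}) = 1
G(17) = mex({0, 1, 2, 3, 5, 6, 7}) = 4
G(18) = mex({0, 1, 2, 4, 5, 6}) = 3
G(19) = mex({0, 1, 3, 4, 5, 7}) = 2
G(20) = mex({0, 2, 3, 4, 5, 6, 7}) = 1
G(21) = mex({0, 1, 2, 3, 5, 6, 7}) = 4
Therefore G(21) = 4.

4


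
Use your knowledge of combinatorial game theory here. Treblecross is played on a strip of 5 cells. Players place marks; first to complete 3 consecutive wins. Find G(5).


Treblecross: place X on empty cells; 3-in-a-row wins.
Playing within two cells of an existing X lets the opponent win at once, so sensible play treats the cells i-2..i+2 around each X as dead. The player left with no safe cell loses, so this is a normal-play take-away game on strips of safe cells.
Placing X at cell i (0-indexed) of a strip of k safe cells leaves independent strips of sizes max(0, i-2) and max(0, k-i-3). Hence G(k) = mex{ G(max(0,i-2)) XOR G(max(0,k-i-3)) : 0 <= i < k }, with G(0) = 0.
G(1): splits (0,0):0^0=0 -> mex({0}) = 1
G(2): splits (0,0):0^0=0 -> mex({0}) = 1
G(3): splits (0,0):0^0=0 -> mex({0}) = 1
G(4): splits (0,1):0^1=1 (0,0):0^0=0 -> mex({0, 1}) = 2
G(5): splits (0,2):0^1=1 (0,1):0^1=1 (0,0):0^0=0 -> mex({0, 1}) = 2
Therefore G(5) = 2.

2


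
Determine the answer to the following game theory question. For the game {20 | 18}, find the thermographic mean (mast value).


Game = {20 | 18}, a switch {a | b} with numbers a > b.
Its thermograph has left wall a - t and right wall b + t, which meet at t = (a - b)/2, where both equal (a + b)/2. So the mast (mean value) is at (a + b)/2.
Mean = (20 + (18))/2 = 38/2 = 19

19


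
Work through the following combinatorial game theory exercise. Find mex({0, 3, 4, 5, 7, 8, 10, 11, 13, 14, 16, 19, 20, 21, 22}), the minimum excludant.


Set = {0, 3, 4, 5, 7, 8, 10, 11, 13, 14, 16, 19, 20, 21, 22}
0 is in the set.
1 is NOT in the set. This is the mex.
mex = 1

1


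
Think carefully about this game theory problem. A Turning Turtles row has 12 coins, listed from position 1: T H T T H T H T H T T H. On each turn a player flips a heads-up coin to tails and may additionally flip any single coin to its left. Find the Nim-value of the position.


Coins: T H T T H T H T H T T H
Key fact: a single head at position k behaves exactly like a Nim heap of size k (turning it to T and optionally flipping a coin at j < k corresponds to moving the heap from k to j, or to 0), and heads combine as a disjunctive sum (two heads at the same place would cancel, matching j XOR j = 0). So the Nim-value is the XOR of the 1-indexed positions of the heads.
Face-up positions (1-indexed): [2, 5, 7, 9, 12]
XOR 0 with 2: 0 XOR 2 = 2
XOR 2 with 5: 2 XOR 5 = 7
XOR 7 with 7: 7 XOR 7 = 0
XOR 0 with 9: 0 XOR 9 = 9
XOR 9 with 12: 9 XOR 12 = 5
Nim-value = 5

5


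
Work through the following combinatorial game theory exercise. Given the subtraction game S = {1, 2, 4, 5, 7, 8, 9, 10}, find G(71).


The subtraction set is S = {1, 2, 4, 5, 7, 8, 9, 10}.
G(k) = mex{ G(k - s) : s in S, s <= k }. We compute iteratively: G(0) = 0.
G(1) = mex({0}) = 1
G(2) = mex({0, 1}) = 2
G(3) = mex({1, 2}) = 0
G(4) = mex({0, 2}) = 1
G(5) = mex({0, 1}) = 2
G(6) = mex({1, 2}) = 0
G(7) = mex({0, 2}) = 1
G(8) = mex({0, 1}) = 2
G(9) = mex({0, 1, 2}) = 3
G(10) = mex({0, 1, 2, 3}) = 4
G(11) = mex({0, 1, 2, 3, 4}) = 5
G(12) = mex({0, 1, 2, 4, 5}) = 3
G(13) = mex({0, 1, 2, 3, 5}) = 4
G(14) = mex({0, 1, 2, 3, 4}) = 5
G(15) = mex({0, 1, 2, 4, 5}) = 3
G(16) = mex({0, 1, 2, 3, 5}) = 4
G(17) = mex({1, 2, 3, 4}) = 0
G(18) = mex({0, 2, 3, 4, 5}) = 1
G(19) = mex({0, 1, 3, 4, 5}) = 2
G(20) = mex({1, 2, 3, 4, 5}) = 0
G(21) = mex({0, 2, 3, 4, 5}) = 1
G(22) = mex({0, 1, 3, 4, 5}) = 2
G(23) = mex({1, 2, 3, 4, 5}) = 0
G(24) = mex({0, 2, 3, 4, 5}) = 1
G(25) = mex({0, 1, 3, 4}) = 2
G(26) = mex({0, 1, 2, 4}) = 3
Observe that G(17)..G(26) = 0, 1, 2, 0, 1, 2, 0, 1, 2, 3 repeats G(0)..G(9) = 0, 1, 2, 0, 1, 2, 0, 1, 2, 3.
For k >= max(S) = 10, G(k) is determined by the previous 10 values G(k-10)..G(k-1); a window of 10 consecutive values has recurred shifted by 17, so by induction G(k + 17) = G(k) for all k >= 0: the sequence is periodic from the start with period 17.
One period: G(0..16) = 0, 1, 2, 0, 1, 2, 0, 1, 2, 3, 4, 5, 3, 4, 5, 3, 4.
71 mod 17 = 3, so G(71) = G(3) = 0.

0


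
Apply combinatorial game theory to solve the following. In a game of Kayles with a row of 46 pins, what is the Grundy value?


Kayles: a move removes 1 or 2 adjacent pins from a contiguous row.
Removing pins from a row of k leaves two independent rows (a, b) with a + b = k - 1 (one pin) or a + b = k - 2 (two pins); an end removal gives a = 0.
By Sprague-Grundy, G(k) = mex{ G(a) XOR G(b) } over all these splits. G(0) = 0.
G(1): splits (0,0):0^0=0 -> mex({0}) = 1
G(2): splits (0,1):0^1=1 (0,0):0^0=0 -> mex({0, 1}) = 2
G(3): splits (0,2):0^2=2 (1,1):1^1=0 (0,1):0^1=1 -> mex({0, 1, 2}) = 3
G(4): splits (0,3):0^3=3 (1,2):1^2=3 (0,2):0^2=2 (1,1):1^1=0 -> mex({0, 2, 3}) = 1
G(5): splits (0,4):0^1=1 (1,3):1^3=2 (2,2):2^2=0 (0,3):0^3=3 (1,2):1^2=3 -> mex({0, 1, 2, 3}) = 4
G(6) = mex({0, 1, 2, 4}) = 3
G(7) = mex({0, 1, 3, 4, 5}) = 2
G(8) = mex({0, 2, 3, 5, 6}) = 1
G(9) = mex({0, 1, 2, 3, 6, 7}) = 4
G(10) = mex({0, 1, 3, 4, 5, 7}) = 2
G(11) = mex({0, 1, 2, 3, 4, 5}) = 6
G(12) = mex({0, 1, 2, 3, 5, 6, 7}) = 4
G(13) = mex({0, 2, 3, 4, 6, 7}) = 1
G(14) = mex({0, 1, 4, 5, 6, 7}) = 2
G(15) = mex({0, 1, 2, 3, 4, 5, 6}) = 7
G(16) = mex({0, 2, 3, 5, 6, 7}) = 1
G(17) = mex({0, 1, 2, 3, 5, 6, 7}) = 4
G(18) = mex({0, 1, 2, 4, 5, 6}) = 3
G(19) = mex({0, 1, 3, 4, 5, 7}) = 2
G(20) = mex({0, 2, 3, 4, 5, 6, 7}) = 1
G(21) = mex({0, 1, 2, 3, 5, 6, 7}) = 4
G(22) = mex({0, 1, 2, 3, 4, 5, 7}) = 6
G(23) = mex({0, 1, 2, 3, 4, 5, 6}) = 7
G(24) = mex({0, 1, 2, 3, 5, 6, 7}) = 4
G(25) = mex({0, 2, 3, 4, 6, 7}) = 1
G(26) = mex({0, 1, 3, 4, 5, 6, 7}) = 2
G(27) = mex({0, 1, 2, 3, 4, 5, 6, 7}) = 8
G(28) = mex({0, 1, 2, 3, 4, 6, 7, 8}) = 5
G(29) = mex({0, 1, 2, 3, 5, 6, 7, 8, 9}) = 4
G(30) = mex({0, 1, 2, 3, 4, 5, 6, 9, 10}) = 7
G(31) = mex({0, 1, 3, 4, 5, 7, 10, 11}) = 2
G(32) = mex({0, 2, 3, 4, 5, 6, 7, 9, 11}) = 1
G(33) = mex({0, 1, 2, 3, 4, 5, 6, 7, 9, 12}) = 8
G(34) = mex({0, 1, 2, 3, 4, 5, 7, 8, 11, 12}) = 6
G(35) = mex({0, 1, 2, 3, 4, 5, 6, 8, 9, 10, 11}) = 7
G(36) = mex({0, 1, 2, 3, 5, 6, 7, 9, 10}) = 4
G(37) = mex({0, 2, 3, 4, 6, 7, 9, 10, 11, 12}) = 1
G(38) = mex({0, 1, 3, 4, 5, 6, 7, 9, 10, 11, 12}) = 2
G(39) = mex({0, 1, 2, 4, 5, 6, 7, 9, 10, 12, 14}) = 3
G(40) = mex({0, 2, 3, 4, 6, 7, 11, 12, 14}) = 1
G(41) = mex({0, 1, 2, 3, 5, 6, 7, 9, 10, 11, 12}) = 4
G(42) = mex({0, 1, 2, 3, 4, 5, 6, 9, 10}) = 7
G(43) = mex({0, 1, 3, 4, 5, 7, 9, 10, 12, 15}) = 2
G(44) = mex({0, 2, 3, 4, 5, 6, 7, 9, 10, 12, 15}) = 1
G(45) = mex({0, 1, 2, 3, 4, 5, 6, 7, 9, 10, 12, 14}) = 8
G(46) = mex({0, 1, 3, 4, 5, 7, 8, 11, 12, 14}) = 2
Therefore G(46) = 2.

2


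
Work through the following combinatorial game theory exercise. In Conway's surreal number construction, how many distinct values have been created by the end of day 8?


Day 0: {|} = 0 is born. Count = 1.
Day n: the number of surreal numbers born by day n is 2^(n+1) - 1.
By day 0: 2^1 - 1 = 1
By day 1: 2^2 - 1 = 3
By day 2: 2^3 - 1 = 7
By day 3: 2^4 - 1 = 15
By day 4: 2^5 - 1 = 31
By day 5: 2^6 - 1 = 63
By day 6: 2^7 - 1 = 127
By day 7: 2^8 - 1 = 255
By day 8: 2^9 - 1 = 511
By day 8: 511 surreal numbers.

511


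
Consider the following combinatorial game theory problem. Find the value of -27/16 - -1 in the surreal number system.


x = -27/16, y = -1
Converting to common denominator: 16
x = -27/16, y = -16/16
x - y = -27/16 - -1 = -11/16

-11/16


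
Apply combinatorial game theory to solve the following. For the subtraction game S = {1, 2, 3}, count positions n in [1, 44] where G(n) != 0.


Subtraction set S = {1, 2, 3}, so G(n) = n mod 4.
G(n) = 0 when n is a multiple of 4.
Multiples of 4 in [1, 44]: 11
N-positions (nonzero Grundy) = 44 - 11 = 33

33


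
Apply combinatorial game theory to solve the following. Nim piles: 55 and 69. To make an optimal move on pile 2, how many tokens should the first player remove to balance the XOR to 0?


Piles: 55 and 69
Current XOR: 55 XOR 69 = 114 (non-zero, so this is an N-position).
To make the XOR zero, we need to find a move that balances the piles.
For pile 2 (size 69): target = 69 XOR 114 = 55
We reduce pile 2 from 69 to 55.
Tokens removed: 69 - 55 = 14
Verification: 55 XOR 55 = 0

14


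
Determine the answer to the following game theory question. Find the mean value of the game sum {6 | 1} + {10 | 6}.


G1 = {6 | 1}, G2 = {10 | 6}
Each is a switch {a | b} with numbers a > b; its mean value is (a + b)/2, and mean value is additive over game sums: m(G1 + G2) = m(G1) + m(G2).
Mean of G1 = (6 + (1))/2 = 7/2 = 7/2
Mean of G2 = (10 + (6))/2 = 16/2 = 8
Mean of G1 + G2 = 7/2 + 8 = 23/2

23/2


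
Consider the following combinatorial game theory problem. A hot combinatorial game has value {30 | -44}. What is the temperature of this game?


The game is {30 | -44}, a switch {a | b} with numbers a > b.
Cooling {a | b} by t gives {a - t | b + t}, which stops being hot when a - t = b + t, i.e. at t = (a - b)/2. So the temperature of a switch is (a - b)/2.
Temperature = (Left option - Right option) / 2
= (30 - (-44)) / 2
= 74 / 2
= 37

37


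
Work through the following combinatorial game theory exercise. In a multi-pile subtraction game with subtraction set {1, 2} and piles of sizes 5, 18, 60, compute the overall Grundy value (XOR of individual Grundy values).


Subtraction set: {1, 2}
For this subtraction set, G(n) = n mod 3 (period = max + 1 = 3).
Pile 1 (size 5): G(5) = 5 mod 3 = 2
Pile 2 (size 18): G(18) = 18 mod 3 = 0
Pile 3 (size 60): G(60) = 60 mod 3 = 0
Total Grundy value = XOR of all: 2 XOR 0 XOR 0 = 2

2


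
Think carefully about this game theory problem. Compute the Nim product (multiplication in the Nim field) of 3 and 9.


Nim multiplication is bilinear over XOR: (u XOR v) * w = (u*w) XOR (v*w).
So we split each operand into its bit components and XOR the pairwise Nim products.
3 = 1 + 2 (as XOR of powers of 2).
9 = 1 + 8 (as XOR of powers of 2).
Using the standard Nim-product table on single bits:
  2*2 = 3,   2*4 = 8,   2*8 = 12,
  4*4 = 6,   4*8 = 11,  8*8 = 13,
and  1*x = x (identity), k*l = l*k (commutative).
Pairwise Nim products:
  1 * 1 = 1
  1 * 8 = 8
  2 * 1 = 2
  2 * 8 = 12
XOR them: 1 XOR 8 XOR 2 XOR 12 = 7.
Result: 3 * 9 = 7 (in Nim).

7


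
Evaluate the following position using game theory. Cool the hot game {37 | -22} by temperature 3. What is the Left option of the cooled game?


Original game: {37 | -22} (a switch {a | b} with a > b).
Cooling by t (for t below the temperature (a - b)/2 = 59/2) taxes each move by t: {a | b} cooled by t is {a - t | b + t}.
Cooling amount: t = 3
Cooled Left option: 37 - 3 = 34
Cooled Right option: -22 + 3 = -19
Cooled game: {34 | -19}
Left option = 34

34


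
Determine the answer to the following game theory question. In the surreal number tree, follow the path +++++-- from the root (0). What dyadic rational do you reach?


Sign expansion: +++++--
Rule: track bounds (lo, hi), initially (-inf, +inf). On '+', the current value becomes lo and we move to the simplest number in (value, hi): value + 1 if hi = +inf, otherwise the midpoint (value + hi)/2. On '-', the current value becomes hi and we move to value - 1 if lo = -inf, otherwise the midpoint (lo + value)/2.
Start at 0.
Step 1: sign = +, move right. Bounds: (0, +inf). Value = 1
Step 2: sign = +, move right. Bounds: (1, +inf). Value = 2
Step 3: sign = +, move right. Bounds: (2, +inf). Value = 3
Step 4: sign = +, move right. Bounds: (3, +inf). Value = 4
Step 5: sign = +, move right. Bounds: (4, +inf). Value = 5
Step 6: sign = -, move left. Bounds: (4, 5). Value = 9/2
Step 7: sign = -, move left. Bounds: (4, 9/2). Value = 17/4
The surreal number with sign expansion +++++-- is 17/4.

17/4


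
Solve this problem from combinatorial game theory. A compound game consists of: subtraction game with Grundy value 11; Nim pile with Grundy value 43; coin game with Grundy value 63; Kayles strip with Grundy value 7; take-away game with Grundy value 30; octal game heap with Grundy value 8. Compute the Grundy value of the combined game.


By the Sprague-Grundy theorem, the Grundy value of a sum of games is the XOR of individual Grundy values.
subtraction game: Grundy value = 11. Running XOR: 0 XOR 11 = 11
Nim pile: Grundy value = 43. Running XOR: 11 XOR 43 = 32
coin game: Grundy value = 63. Running XOR: 32 XOR 63 = 31
Kayles strip: Grundy value = 7. Running XOR: 31 XOR 7 = 24
take-away game: Grundy value = 30. Running XOR: 24 XOR 30 = 6
octal game heap: Grundy value = 8. Running XOR: 6 XOR 8 = 14
The combined Grundy value is 14.

14


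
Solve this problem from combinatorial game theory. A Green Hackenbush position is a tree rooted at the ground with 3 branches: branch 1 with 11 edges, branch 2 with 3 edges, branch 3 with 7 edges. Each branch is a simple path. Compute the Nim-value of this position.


The tree has 3 branches from the ground vertex.
In Green Hackenbush, the Nim-value of a simple path of length k is k.
Branch 1: length 11, Nim-value = 11
Branch 2: length 3, Nim-value = 3
Branch 3: length 7, Nim-value = 7
Total Nim-value = XOR of all branch values:
0 XOR 11 = 11
11 XOR 3 = 8
8 XOR 7 = 15
Nim-value of the tree = 15

15


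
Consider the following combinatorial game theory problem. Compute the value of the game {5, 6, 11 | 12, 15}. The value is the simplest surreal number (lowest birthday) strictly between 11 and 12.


Left options: {5, 6, 11}, max = 11
Right options: {12, 15}, min = 12
All options are numbers and max(Left) < min(Right), so by the simplicity theorem the value is the simplest (earliest-born) number strictly between 11 and 12.
No integer lies strictly between 11 and 12, so the value is the dyadic rational m/2^k in the interval with the smallest k (then m odd); search k = 1, 2, ...:
Denominator 2: 23/2 lies strictly between 11 and 12 -- found.
The simplest number in the interval is 23/2.
Game value = 23/2

23/2


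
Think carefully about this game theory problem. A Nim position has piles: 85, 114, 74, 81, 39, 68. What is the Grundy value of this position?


We need the XOR (exclusive or) of all pile sizes.
After XOR-ing pile 1 (size 85): 0 XOR 85 = 85
After XOR-ing pile 2 (size 114): 85 XOR 114 = 39
After XOR-ing pile 3 (size 74): 39 XOR 74 = 109
After XOR-ing pile 4 (size 81): 109 XOR 81 = 60
After XOR-ing pile 5 (size 39): 60 XOR 39 = 27
After XOR-ing pile 6 (size 68): 27 XOR 68 = 95
The Nim-value of this position is 95.

95


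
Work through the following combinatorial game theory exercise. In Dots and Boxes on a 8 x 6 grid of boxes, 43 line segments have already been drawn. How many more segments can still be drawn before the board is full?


Grid: 8 x 6 boxes, i.e. 9 rows and 7 columns of dots.
Horizontal edges: (rows + 1) * cols = 9 * 6 = 54
Vertical edges: rows * (cols + 1) = 8 * 7 = 56
Total edges: 54 + 56 = 110
Edges drawn: 43
Remaining: 110 - 43 = 67

67


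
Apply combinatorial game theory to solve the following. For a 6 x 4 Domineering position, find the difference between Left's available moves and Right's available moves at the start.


Board is 6 x 4 (rows x cols).
Left (vertical) placements: (rows-1) * cols = 5 * 4 = 20
Right (horizontal) placements: rows * (cols-1) = 6 * 3 = 18
Advantage = Left - Right = 20 - 18 = 2

2


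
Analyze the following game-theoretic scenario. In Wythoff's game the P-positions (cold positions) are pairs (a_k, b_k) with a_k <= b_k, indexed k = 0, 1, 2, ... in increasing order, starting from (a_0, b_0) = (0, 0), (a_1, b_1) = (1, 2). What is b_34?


By Wythoff's theorem, a_k = floor(k * phi) and b_k = floor(k * phi^2) = a_k + k, where phi = (1 + sqrt(5))/2 is the golden ratio.
phi = (1 + sqrt(5))/2 = 1.618034
phi^2 = phi + 1 = 2.618034
k = 34
k * phi^2 = 34 * 2.618034 = 89.013156
b_34 = floor(k * phi^2) = 89 (check: a_34 + k = 55 + 34 = 89)

89


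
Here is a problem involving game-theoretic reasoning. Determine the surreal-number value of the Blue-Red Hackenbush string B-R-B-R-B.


Edges (from ground): B-R-B-R-B
By Berlekamp's sign-expansion rule, a Blue-Red Hackenbush stalk has the value of the surreal number whose sign sequence is the edge sequence with B -> + and R -> -.
Sign sequence: +-+-+
Trace the sign expansion in the surreal number tree, starting from 0:
Edge 1: B (sign +) -> bounds (0, +inf), value = 1
Edge 2: R (sign -) -> bounds (0, 1), value = 1/2
Edge 3: B (sign +) -> bounds (1/2, 1), value = 3/4
Edge 4: R (sign -) -> bounds (1/2, 3/4), value = 5/8
Edge 5: B (sign +) -> bounds (5/8, 3/4), value = 11/16
Game value = 11/16

11/16
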